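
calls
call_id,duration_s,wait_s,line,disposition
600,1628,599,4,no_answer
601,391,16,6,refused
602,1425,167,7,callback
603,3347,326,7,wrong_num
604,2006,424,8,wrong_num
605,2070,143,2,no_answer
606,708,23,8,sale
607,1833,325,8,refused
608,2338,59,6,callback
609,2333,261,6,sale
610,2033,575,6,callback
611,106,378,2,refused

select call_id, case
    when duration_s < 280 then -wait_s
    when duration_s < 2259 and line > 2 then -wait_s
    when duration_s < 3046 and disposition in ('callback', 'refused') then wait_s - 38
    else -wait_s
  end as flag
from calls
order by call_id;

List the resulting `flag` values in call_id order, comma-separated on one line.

call_id=600: duration_s < 2259 and line > 2 → -599
call_id=601: duration_s < 2259 and line > 2 → -16
call_id=602: duration_s < 2259 and line > 2 → -167
call_id=603: ELSE → -326
call_id=604: duration_s < 2259 and line > 2 → -424
call_id=605: ELSE → -143
call_id=606: duration_s < 2259 and line > 2 → -23
call_id=607: duration_s < 2259 and line > 2 → -325
call_id=608: duration_s < 3046 and disposition in ('callback', 'refused') → 21
call_id=609: ELSE → -261
call_id=610: duration_s < 2259 and line > 2 → -575
call_id=611: duration_s < 280 → -378

-599, -16, -167, -326, -424, -143, -23, -325, 21, -261, -575, -378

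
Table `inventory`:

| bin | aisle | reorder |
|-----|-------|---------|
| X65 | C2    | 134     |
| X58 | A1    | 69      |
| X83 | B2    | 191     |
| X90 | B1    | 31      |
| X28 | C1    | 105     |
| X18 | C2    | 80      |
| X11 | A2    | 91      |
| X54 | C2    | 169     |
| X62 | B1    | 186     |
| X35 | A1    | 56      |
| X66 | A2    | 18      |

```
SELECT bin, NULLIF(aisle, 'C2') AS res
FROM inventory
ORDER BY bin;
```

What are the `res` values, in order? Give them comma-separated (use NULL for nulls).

A2, NULL, C1, A1, NULL, A1, B1, NULL, A2, B2, B1

bin=X11: aisle=A2 vs C2: differ → A2
bin=X18: aisle=C2 vs C2: equal → NULL
bin=X28: aisle=C1 vs C2: differ → C1
bin=X35: aisle=A1 vs C2: differ → A1
bin=X54: aisle=C2 vs C2: equal → NULL
bin=X58: aisle=A1 vs C2: differ → A1
bin=X62: aisle=B1 vs C2: differ → B1
bin=X65: aisle=C2 vs C2: equal → NULL
bin=X66: aisle=A2 vs C2: differ → A2
bin=X83: aisle=B2 vs C2: differ → B2
bin=X90: aisle=B1 vs C2: differ → B1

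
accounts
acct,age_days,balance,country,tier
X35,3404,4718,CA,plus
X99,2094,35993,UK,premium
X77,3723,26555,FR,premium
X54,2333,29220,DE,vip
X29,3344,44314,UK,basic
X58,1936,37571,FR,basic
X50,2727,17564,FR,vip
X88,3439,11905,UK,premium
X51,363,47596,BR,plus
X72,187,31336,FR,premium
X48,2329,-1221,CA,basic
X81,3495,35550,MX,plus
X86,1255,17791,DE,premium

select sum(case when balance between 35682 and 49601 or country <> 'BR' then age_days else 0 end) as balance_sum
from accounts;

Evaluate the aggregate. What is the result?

acct=X35: ✓ → 3404
acct=X99: ✓ → 2094
acct=X77: ✓ → 3723
acct=X54: ✓ → 2333
acct=X29: ✓ → 3344
acct=X58: ✓ → 1936
acct=X50: ✓ → 2727
acct=X88: ✓ → 3439
acct=X51: ✓ → 363
acct=X72: ✓ → 187
acct=X48: ✓ → 2329
acct=X81: ✓ → 3495
acct=X86: ✓ → 1255
balance_sum = 3404 + 2094 + 3723 + 2333 + 3344 + 1936 + 2727 + 3439 + 363 + 187 + 2329 + 3495 + 1255 = 30629

30629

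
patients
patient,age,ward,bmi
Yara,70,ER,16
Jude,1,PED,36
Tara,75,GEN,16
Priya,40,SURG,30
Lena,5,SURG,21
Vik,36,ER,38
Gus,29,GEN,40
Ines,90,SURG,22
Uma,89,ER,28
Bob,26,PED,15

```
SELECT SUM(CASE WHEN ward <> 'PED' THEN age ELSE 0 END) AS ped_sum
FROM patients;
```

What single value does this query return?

434

patient=Yara: ✓ → 70
patient=Jude: ✗
patient=Tara: ✓ → 75
patient=Priya: ✓ → 40
patient=Lena: ✓ → 5
patient=Vik: ✓ → 36
patient=Gus: ✓ → 29
patient=Ines: ✓ → 90
patient=Uma: ✓ → 89
patient=Bob: ✗
ped_sum = 70 + 75 + 40 + 5 + 36 + 29 + 90 + 89 = 434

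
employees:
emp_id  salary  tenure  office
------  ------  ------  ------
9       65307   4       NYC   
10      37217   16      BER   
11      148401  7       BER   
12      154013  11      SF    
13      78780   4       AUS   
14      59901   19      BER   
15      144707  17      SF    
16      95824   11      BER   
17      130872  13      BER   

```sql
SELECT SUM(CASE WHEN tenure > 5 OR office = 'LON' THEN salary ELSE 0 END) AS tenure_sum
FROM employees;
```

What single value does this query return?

770935

emp_id=9: ✗
emp_id=10: ✓ → 37217
emp_id=11: ✓ → 148401
emp_id=12: ✓ → 154013
emp_id=13: ✗
emp_id=14: ✓ → 59901
emp_id=15: ✓ → 144707
emp_id=16: ✓ → 95824
emp_id=17: ✓ → 130872
tenure_sum = 37217 + 148401 + 154013 + 59901 + 144707 + 95824 + 130872 = 770935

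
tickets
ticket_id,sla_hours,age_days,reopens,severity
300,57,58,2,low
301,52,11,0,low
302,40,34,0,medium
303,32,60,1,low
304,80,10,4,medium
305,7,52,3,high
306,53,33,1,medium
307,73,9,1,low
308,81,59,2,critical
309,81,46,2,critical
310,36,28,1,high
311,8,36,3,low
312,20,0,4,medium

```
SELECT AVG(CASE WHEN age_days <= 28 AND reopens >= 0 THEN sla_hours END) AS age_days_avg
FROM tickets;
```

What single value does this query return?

ticket_id=300: ✗
ticket_id=301: ✓ → 52
ticket_id=302: ✗
ticket_id=303: ✗
ticket_id=304: ✓ → 80
ticket_id=305: ✗
ticket_id=306: ✗
ticket_id=307: ✓ → 73
ticket_id=308: ✗
ticket_id=309: ✗
ticket_id=310: ✓ → 36
ticket_id=311: ✗
ticket_id=312: ✓ → 20
age_days_avg = (52 + 80 + 73 + 36 + 20) / 5 = 52.2

52.2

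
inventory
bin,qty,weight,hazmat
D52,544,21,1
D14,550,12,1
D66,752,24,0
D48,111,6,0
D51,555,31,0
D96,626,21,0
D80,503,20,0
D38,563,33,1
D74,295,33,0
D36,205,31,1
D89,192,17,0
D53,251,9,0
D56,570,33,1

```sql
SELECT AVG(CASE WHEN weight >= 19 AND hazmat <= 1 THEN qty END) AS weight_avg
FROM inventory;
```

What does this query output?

512.5555555556

bin=D52: ✓ → 544
bin=D14: ✗
bin=D66: ✓ → 752
bin=D48: ✗
bin=D51: ✓ → 555
bin=D96: ✓ → 626
bin=D80: ✓ → 503
bin=D38: ✓ → 563
bin=D74: ✓ → 295
bin=D36: ✓ → 205
bin=D89: ✗
bin=D53: ✗
bin=D56: ✓ → 570
weight_avg = (544 + 752 + 555 + 626 + 503 + 563 + 295 + 205 + 570) / 9 = 512.5555555556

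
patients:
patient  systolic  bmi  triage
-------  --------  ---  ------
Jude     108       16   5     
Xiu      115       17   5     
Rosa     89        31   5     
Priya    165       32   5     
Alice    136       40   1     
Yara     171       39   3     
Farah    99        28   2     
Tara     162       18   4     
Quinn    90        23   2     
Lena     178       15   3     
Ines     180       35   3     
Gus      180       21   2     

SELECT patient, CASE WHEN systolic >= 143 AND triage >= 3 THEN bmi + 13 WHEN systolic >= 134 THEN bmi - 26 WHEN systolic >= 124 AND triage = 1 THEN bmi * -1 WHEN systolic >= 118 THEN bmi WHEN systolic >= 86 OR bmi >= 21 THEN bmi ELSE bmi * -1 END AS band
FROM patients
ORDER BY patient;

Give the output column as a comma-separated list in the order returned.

14, 28, -5, 48, 16, 28, 45, 23, 31, 31, 17, 52

patient=Alice: systolic >= 134 → 14
patient=Farah: systolic >= 86 OR bmi >= 21 → 28
patient=Gus: systolic >= 134 → -5
patient=Ines: systolic >= 143 AND triage >= 3 → 48
patient=Jude: systolic >= 86 OR bmi >= 21 → 16
patient=Lena: systolic >= 143 AND triage >= 3 → 28
patient=Priya: systolic >= 143 AND triage >= 3 → 45
patient=Quinn: systolic >= 86 OR bmi >= 21 → 23
patient=Rosa: systolic >= 86 OR bmi >= 21 → 31
patient=Tara: systolic >= 143 AND triage >= 3 → 31
patient=Xiu: systolic >= 86 OR bmi >= 21 → 17
patient=Yara: systolic >= 143 AND triage >= 3 → 52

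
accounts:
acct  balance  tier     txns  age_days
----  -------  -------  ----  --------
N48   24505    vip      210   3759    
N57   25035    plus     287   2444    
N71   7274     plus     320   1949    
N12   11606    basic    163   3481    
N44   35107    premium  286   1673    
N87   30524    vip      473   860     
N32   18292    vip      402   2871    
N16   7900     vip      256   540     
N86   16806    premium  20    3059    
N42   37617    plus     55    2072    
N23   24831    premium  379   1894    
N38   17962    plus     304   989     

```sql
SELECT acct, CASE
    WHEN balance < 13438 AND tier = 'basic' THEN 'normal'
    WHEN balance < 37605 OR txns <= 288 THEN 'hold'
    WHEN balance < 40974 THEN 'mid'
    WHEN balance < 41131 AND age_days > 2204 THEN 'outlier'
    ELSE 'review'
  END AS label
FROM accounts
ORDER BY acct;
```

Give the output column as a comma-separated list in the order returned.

acct=N12: balance < 13438 AND tier = 'basic' → normal
acct=N16: balance < 37605 OR txns <= 288 → hold
acct=N23: balance < 37605 OR txns <= 288 → hold
acct=N32: balance < 37605 OR txns <= 288 → hold
acct=N38: balance < 37605 OR txns <= 288 → hold
acct=N42: balance < 37605 OR txns <= 288 → hold
acct=N44: balance < 37605 OR txns <= 288 → hold
acct=N48: balance < 37605 OR txns <= 288 → hold
acct=N57: balance < 37605 OR txns <= 288 → hold
acct=N71: balance < 37605 OR txns <= 288 → hold
acct=N86: balance < 37605 OR txns <= 288 → hold
acct=N87: balance < 37605 OR txns <= 288 → hold

normal, hold, hold, hold, hold, hold, hold, hold, hold, hold, hold, hold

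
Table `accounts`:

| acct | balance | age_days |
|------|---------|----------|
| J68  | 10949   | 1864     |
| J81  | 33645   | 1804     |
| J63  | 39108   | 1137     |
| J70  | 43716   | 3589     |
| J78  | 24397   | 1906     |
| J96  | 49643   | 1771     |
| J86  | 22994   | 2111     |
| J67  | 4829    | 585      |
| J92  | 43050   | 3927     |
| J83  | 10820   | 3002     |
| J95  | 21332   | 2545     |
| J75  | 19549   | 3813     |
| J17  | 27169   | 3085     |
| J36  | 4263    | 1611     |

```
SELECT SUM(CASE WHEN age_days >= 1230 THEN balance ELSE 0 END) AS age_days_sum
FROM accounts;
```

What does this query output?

acct=J68: ✓ → 10949
acct=J81: ✓ → 33645
acct=J63: ✗
acct=J70: ✓ → 43716
acct=J78: ✓ → 24397
acct=J96: ✓ → 49643
acct=J86: ✓ → 22994
acct=J67: ✗
acct=J92: ✓ → 43050
acct=J83: ✓ → 10820
acct=J95: ✓ → 21332
acct=J75: ✓ → 19549
acct=J17: ✓ → 27169
acct=J36: ✓ → 4263
age_days_sum = 10949 + 33645 + 43716 + 24397 + 49643 + 22994 + 43050 + 10820 + 21332 + 19549 + 27169 + 4263 = 311527

311527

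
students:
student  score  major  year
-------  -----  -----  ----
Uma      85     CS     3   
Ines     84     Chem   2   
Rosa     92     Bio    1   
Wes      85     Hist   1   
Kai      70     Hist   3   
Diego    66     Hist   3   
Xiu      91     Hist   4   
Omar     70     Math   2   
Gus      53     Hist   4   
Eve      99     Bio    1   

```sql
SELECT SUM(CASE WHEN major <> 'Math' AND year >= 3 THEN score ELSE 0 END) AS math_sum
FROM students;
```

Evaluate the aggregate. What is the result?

student=Uma: ✓ → 85
student=Ines: ✗
student=Rosa: ✗
student=Wes: ✗
student=Kai: ✓ → 70
student=Diego: ✓ → 66
student=Xiu: ✓ → 91
student=Omar: ✗
student=Gus: ✓ → 53
student=Eve: ✗
math_sum = 85 + 70 + 66 + 91 + 53 = 365

365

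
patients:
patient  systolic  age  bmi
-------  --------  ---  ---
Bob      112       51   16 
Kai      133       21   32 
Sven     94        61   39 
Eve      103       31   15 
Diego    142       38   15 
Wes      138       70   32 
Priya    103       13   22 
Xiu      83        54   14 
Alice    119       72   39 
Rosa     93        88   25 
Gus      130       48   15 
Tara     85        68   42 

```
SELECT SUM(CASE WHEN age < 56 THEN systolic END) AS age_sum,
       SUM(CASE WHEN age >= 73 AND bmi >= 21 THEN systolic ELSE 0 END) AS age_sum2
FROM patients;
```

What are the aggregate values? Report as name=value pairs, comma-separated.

age_sum=806, age_sum2=93

[age_sum: age < 56]
patient=Bob: ✓ → 112
patient=Kai: ✓ → 133
patient=Sven: ✗
patient=Eve: ✓ → 103
patient=Diego: ✓ → 142
patient=Wes: ✗
patient=Priya: ✓ → 103
patient=Xiu: ✓ → 83
patient=Alice: ✗
patient=Rosa: ✗
patient=Gus: ✓ → 130
patient=Tara: ✗
age_sum = 112 + 133 + 103 + 142 + 103 + 83 + 130 = 806
—
[age_sum2: age >= 73 AND bmi >= 21]
patient=Bob: ✗
patient=Kai: ✗
patient=Sven: ✗
patient=Eve: ✗
patient=Diego: ✗
patient=Wes: ✗
patient=Priya: ✗
patient=Xiu: ✗
patient=Alice: ✗
patient=Rosa: ✓ → 93
patient=Gus: ✗
patient=Tara: ✗
age_sum2 = 93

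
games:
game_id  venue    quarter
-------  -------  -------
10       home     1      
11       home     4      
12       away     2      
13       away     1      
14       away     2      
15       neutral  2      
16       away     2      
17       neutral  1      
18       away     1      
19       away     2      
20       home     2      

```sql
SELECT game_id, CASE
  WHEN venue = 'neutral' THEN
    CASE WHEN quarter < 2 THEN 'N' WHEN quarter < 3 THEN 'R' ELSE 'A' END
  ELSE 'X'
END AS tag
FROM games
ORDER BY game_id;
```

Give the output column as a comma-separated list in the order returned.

X, X, X, X, X, R, X, N, X, X, X

game_id=10: venue='home' → outer ELSE → X
game_id=11: venue='home' → outer ELSE → X
game_id=12: venue='away' → outer ELSE → X
game_id=13: venue='away' → outer ELSE → X
game_id=14: venue='away' → outer ELSE → X
game_id=15: venue='neutral' → inner[quarter < 3] → R
game_id=16: venue='away' → outer ELSE → X
game_id=17: venue='neutral' → inner[quarter < 2] → N
game_id=18: venue='away' → outer ELSE → X
game_id=19: venue='away' → outer ELSE → X
game_id=20: venue='home' → outer ELSE → X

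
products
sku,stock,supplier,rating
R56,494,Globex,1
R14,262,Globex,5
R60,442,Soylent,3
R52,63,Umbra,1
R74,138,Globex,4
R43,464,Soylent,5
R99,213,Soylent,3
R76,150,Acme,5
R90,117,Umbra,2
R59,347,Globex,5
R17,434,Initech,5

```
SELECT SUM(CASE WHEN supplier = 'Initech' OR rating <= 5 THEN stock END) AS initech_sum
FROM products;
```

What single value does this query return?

3124

sku=R56: ✓ → 494
sku=R14: ✓ → 262
sku=R60: ✓ → 442
sku=R52: ✓ → 63
sku=R74: ✓ → 138
sku=R43: ✓ → 464
sku=R99: ✓ → 213
sku=R76: ✓ → 150
sku=R90: ✓ → 117
sku=R59: ✓ → 347
sku=R17: ✓ → 434
initech_sum = 494 + 262 + 442 + 63 + 138 + 464 + 213 + 150 + 117 + 347 + 434 = 3124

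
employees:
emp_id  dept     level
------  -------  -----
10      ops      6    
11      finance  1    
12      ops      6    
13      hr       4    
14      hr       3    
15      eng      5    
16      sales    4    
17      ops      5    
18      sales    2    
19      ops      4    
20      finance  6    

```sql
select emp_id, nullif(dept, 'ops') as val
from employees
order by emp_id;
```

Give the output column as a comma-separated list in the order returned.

NULL, finance, NULL, hr, hr, eng, sales, NULL, sales, NULL, finance

emp_id=10: dept=ops vs ops: equal → NULL
emp_id=11: dept=finance vs ops: differ → finance
emp_id=12: dept=ops vs ops: equal → NULL
emp_id=13: dept=hr vs ops: differ → hr
emp_id=14: dept=hr vs ops: differ → hr
emp_id=15: dept=eng vs ops: differ → eng
emp_id=16: dept=sales vs ops: differ → sales
emp_id=17: dept=ops vs ops: equal → NULL
emp_id=18: dept=sales vs ops: differ → sales
emp_id=19: dept=ops vs ops: equal → NULL
emp_id=20: dept=finance vs ops: differ → finance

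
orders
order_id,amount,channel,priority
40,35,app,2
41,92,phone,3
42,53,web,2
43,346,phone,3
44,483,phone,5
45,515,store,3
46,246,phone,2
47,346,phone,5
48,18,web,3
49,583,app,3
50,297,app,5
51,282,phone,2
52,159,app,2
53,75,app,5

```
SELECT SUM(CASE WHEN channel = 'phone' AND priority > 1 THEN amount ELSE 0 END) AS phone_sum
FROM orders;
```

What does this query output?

order_id=40: ✗
order_id=41: ✓ → 92
order_id=42: ✗
order_id=43: ✓ → 346
order_id=44: ✓ → 483
order_id=45: ✗
order_id=46: ✓ → 246
order_id=47: ✓ → 346
order_id=48: ✗
order_id=49: ✗
order_id=50: ✗
order_id=51: ✓ → 282
order_id=52: ✗
order_id=53: ✗
phone_sum = 92 + 346 + 483 + 246 + 346 + 282 = 1795

1795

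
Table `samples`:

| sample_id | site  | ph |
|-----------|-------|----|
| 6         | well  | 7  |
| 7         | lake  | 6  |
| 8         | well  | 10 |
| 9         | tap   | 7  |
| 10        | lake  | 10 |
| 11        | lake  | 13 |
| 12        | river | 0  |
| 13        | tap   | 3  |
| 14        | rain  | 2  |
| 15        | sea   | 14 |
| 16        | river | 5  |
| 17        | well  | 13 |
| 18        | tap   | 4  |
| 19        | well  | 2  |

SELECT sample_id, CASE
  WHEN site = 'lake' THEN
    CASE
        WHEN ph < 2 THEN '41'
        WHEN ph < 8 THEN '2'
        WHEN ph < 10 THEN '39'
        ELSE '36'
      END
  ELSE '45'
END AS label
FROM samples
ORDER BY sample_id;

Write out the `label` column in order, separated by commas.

45, 2, 45, 45, 36, 36, 45, 45, 45, 45, 45, 45, 45, 45

sample_id=6: site='well' → outer ELSE → 45
sample_id=7: site='lake' → inner[ph < 8] → 2
sample_id=8: site='well' → outer ELSE → 45
sample_id=9: site='tap' → outer ELSE → 45
sample_id=10: site='lake' → inner[ELSE] → 36
sample_id=11: site='lake' → inner[ELSE] → 36
sample_id=12: site='river' → outer ELSE → 45
sample_id=13: site='tap' → outer ELSE → 45
sample_id=14: site='rain' → outer ELSE → 45
sample_id=15: site='sea' → outer ELSE → 45
sample_id=16: site='river' → outer ELSE → 45
sample_id=17: site='well' → outer ELSE → 45
sample_id=18: site='tap' → outer ELSE → 45
sample_id=19: site='well' → outer ELSE → 45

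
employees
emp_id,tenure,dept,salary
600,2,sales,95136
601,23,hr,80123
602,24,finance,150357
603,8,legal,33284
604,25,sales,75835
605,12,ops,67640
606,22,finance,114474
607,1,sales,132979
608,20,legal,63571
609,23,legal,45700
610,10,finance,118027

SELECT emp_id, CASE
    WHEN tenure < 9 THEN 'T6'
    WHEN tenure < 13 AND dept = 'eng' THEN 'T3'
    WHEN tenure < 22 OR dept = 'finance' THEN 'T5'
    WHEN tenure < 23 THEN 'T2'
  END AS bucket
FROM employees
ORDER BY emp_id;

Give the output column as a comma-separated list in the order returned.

T6, NULL, T5, T6, NULL, T5, T5, T6, T5, NULL, T5

emp_id=600: tenure < 9 → T6
emp_id=601: (no match → NULL) → NULL
emp_id=602: tenure < 22 OR dept = 'finance' → T5
emp_id=603: tenure < 9 → T6
emp_id=604: (no match → NULL) → NULL
emp_id=605: tenure < 22 OR dept = 'finance' → T5
emp_id=606: tenure < 22 OR dept = 'finance' → T5
emp_id=607: tenure < 9 → T6
emp_id=608: tenure < 22 OR dept = 'finance' → T5
emp_id=609: (no match → NULL) → NULL
emp_id=610: tenure < 22 OR dept = 'finance' → T5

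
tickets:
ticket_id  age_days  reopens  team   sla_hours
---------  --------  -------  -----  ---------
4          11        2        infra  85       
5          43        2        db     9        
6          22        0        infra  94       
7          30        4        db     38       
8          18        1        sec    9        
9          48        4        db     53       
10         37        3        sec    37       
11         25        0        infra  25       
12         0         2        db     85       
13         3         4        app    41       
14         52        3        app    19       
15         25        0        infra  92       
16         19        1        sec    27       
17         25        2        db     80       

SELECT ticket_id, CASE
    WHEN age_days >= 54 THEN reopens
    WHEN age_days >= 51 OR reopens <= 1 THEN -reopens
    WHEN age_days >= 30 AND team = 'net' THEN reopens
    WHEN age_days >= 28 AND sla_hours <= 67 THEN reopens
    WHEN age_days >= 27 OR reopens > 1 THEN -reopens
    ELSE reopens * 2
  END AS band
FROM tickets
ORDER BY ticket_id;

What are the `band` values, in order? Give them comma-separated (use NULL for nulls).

ticket_id=4: age_days >= 27 OR reopens > 1 → -2
ticket_id=5: age_days >= 28 AND sla_hours <= 67 → 2
ticket_id=6: age_days >= 51 OR reopens <= 1 → 0
ticket_id=7: age_days >= 28 AND sla_hours <= 67 → 4
ticket_id=8: age_days >= 51 OR reopens <= 1 → -1
ticket_id=9: age_days >= 28 AND sla_hours <= 67 → 4
ticket_id=10: age_days >= 28 AND sla_hours <= 67 → 3
ticket_id=11: age_days >= 51 OR reopens <= 1 → 0
ticket_id=12: age_days >= 27 OR reopens > 1 → -2
ticket_id=13: age_days >= 27 OR reopens > 1 → -4
ticket_id=14: age_days >= 51 OR reopens <= 1 → -3
ticket_id=15: age_days >= 51 OR reopens <= 1 → 0
ticket_id=16: age_days >= 51 OR reopens <= 1 → -1
ticket_id=17: age_days >= 27 OR reopens > 1 → -2

-2, 2, 0, 4, -1, 4, 3, 0, -2, -4, -3, 0, -1, -2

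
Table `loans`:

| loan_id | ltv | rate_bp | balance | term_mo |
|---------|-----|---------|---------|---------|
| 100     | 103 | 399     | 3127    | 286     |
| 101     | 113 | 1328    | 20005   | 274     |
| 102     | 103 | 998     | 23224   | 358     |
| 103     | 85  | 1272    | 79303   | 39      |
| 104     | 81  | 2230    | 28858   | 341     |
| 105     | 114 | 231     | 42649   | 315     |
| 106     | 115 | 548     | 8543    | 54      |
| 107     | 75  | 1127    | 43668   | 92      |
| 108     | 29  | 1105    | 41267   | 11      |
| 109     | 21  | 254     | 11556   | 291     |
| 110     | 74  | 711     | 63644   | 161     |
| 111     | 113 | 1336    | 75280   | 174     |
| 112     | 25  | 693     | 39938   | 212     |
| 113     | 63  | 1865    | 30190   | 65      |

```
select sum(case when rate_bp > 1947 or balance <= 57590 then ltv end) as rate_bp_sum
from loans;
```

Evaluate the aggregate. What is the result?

842

loan_id=100: ✓ → 103
loan_id=101: ✓ → 113
loan_id=102: ✓ → 103
loan_id=103: ✗
loan_id=104: ✓ → 81
loan_id=105: ✓ → 114
loan_id=106: ✓ → 115
loan_id=107: ✓ → 75
loan_id=108: ✓ → 29
loan_id=109: ✓ → 21
loan_id=110: ✗
loan_id=111: ✗
loan_id=112: ✓ → 25
loan_id=113: ✓ → 63
rate_bp_sum = 103 + 113 + 103 + 81 + 114 + 115 + 75 + 29 + 21 + 25 + 63 = 842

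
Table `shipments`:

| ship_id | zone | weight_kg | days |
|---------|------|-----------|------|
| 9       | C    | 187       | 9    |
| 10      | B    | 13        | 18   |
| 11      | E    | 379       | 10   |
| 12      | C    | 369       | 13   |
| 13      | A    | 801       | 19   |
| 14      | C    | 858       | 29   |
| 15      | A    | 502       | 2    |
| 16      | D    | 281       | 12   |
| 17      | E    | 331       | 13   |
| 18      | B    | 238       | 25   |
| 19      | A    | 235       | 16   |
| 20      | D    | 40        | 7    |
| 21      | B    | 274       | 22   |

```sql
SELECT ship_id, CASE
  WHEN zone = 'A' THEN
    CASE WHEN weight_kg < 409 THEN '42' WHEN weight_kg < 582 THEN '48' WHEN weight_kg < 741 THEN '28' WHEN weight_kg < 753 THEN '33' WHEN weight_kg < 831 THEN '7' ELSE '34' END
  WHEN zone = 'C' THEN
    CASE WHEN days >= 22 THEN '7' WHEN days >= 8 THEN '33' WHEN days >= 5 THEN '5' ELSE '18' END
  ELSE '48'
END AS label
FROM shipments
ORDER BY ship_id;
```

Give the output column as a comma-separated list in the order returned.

33, 48, 48, 33, 7, 7, 48, 48, 48, 48, 42, 48, 48

ship_id=9: zone='C' → inner[days >= 8] → 33
ship_id=10: zone='B' → outer ELSE → 48
ship_id=11: zone='E' → outer ELSE → 48
ship_id=12: zone='C' → inner[days >= 8] → 33
ship_id=13: zone='A' → inner[weight_kg < 831] → 7
ship_id=14: zone='C' → inner[days >= 22] → 7
ship_id=15: zone='A' → inner[weight_kg < 582] → 48
ship_id=16: zone='D' → outer ELSE → 48
ship_id=17: zone='E' → outer ELSE → 48
ship_id=18: zone='B' → outer ELSE → 48
ship_id=19: zone='A' → inner[weight_kg < 409] → 42
ship_id=20: zone='D' → outer ELSE → 48
ship_id=21: zone='B' → outer ELSE → 48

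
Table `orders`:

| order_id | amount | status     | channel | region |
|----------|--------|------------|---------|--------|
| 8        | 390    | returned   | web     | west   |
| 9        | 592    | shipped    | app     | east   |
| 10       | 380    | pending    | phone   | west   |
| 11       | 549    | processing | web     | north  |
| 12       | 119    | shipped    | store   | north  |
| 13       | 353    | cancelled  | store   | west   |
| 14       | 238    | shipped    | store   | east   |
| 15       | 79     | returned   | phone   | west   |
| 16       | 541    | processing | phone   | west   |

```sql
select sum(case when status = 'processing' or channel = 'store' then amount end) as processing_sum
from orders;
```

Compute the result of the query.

order_id=8: ✗
order_id=9: ✗
order_id=10: ✗
order_id=11: ✓ → 549
order_id=12: ✓ → 119
order_id=13: ✓ → 353
order_id=14: ✓ → 238
order_id=15: ✗
order_id=16: ✓ → 541
processing_sum = 549 + 119 + 353 + 238 + 541 = 1800

1800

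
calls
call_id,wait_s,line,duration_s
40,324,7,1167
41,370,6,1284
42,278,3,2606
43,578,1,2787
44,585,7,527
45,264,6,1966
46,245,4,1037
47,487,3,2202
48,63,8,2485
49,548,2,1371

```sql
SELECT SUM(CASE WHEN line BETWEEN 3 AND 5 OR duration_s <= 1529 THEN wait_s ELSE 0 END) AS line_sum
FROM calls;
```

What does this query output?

2837

call_id=40: ✓ → 324
call_id=41: ✓ → 370
call_id=42: ✓ → 278
call_id=43: ✗
call_id=44: ✓ → 585
call_id=45: ✗
call_id=46: ✓ → 245
call_id=47: ✓ → 487
call_id=48: ✗
call_id=49: ✓ → 548
line_sum = 324 + 370 + 278 + 585 + 245 + 487 + 548 = 2837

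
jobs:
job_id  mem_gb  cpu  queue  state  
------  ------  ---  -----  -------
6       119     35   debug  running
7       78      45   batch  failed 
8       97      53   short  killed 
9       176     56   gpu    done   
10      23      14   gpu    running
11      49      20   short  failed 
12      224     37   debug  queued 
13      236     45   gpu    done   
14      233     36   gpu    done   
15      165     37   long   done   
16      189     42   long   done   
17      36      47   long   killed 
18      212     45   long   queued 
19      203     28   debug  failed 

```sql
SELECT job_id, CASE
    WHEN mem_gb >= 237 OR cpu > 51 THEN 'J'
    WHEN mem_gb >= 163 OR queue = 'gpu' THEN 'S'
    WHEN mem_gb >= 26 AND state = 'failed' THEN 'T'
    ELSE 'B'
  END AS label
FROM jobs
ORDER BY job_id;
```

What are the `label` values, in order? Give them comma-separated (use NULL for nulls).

B, T, J, J, S, T, S, S, S, S, S, B, S, S

job_id=6: ELSE → B
job_id=7: mem_gb >= 26 AND state = 'failed' → T
job_id=8: mem_gb >= 237 OR cpu > 51 → J
job_id=9: mem_gb >= 237 OR cpu > 51 → J
job_id=10: mem_gb >= 163 OR queue = 'gpu' → S
job_id=11: mem_gb >= 26 AND state = 'failed' → T
job_id=12: mem_gb >= 163 OR queue = 'gpu' → S
job_id=13: mem_gb >= 163 OR queue = 'gpu' → S
job_id=14: mem_gb >= 163 OR queue = 'gpu' → S
job_id=15: mem_gb >= 163 OR queue = 'gpu' → S
job_id=16: mem_gb >= 163 OR queue = 'gpu' → S
job_id=17: ELSE → B
job_id=18: mem_gb >= 163 OR queue = 'gpu' → S
job_id=19: mem_gb >= 163 OR queue = 'gpu' → S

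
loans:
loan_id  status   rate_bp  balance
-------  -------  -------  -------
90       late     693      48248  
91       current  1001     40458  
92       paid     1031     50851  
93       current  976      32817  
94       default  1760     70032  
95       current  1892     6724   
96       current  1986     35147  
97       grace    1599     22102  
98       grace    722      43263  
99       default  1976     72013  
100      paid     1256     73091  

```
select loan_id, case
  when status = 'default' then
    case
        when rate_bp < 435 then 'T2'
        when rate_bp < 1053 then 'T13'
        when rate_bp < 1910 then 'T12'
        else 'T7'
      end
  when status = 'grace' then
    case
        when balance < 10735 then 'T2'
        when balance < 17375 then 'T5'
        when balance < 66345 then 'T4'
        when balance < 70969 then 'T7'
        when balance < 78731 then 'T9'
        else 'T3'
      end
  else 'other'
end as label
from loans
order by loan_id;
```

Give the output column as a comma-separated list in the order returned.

loan_id=90: status='late' → outer ELSE → other
loan_id=91: status='current' → outer ELSE → other
loan_id=92: status='paid' → outer ELSE → other
loan_id=93: status='current' → outer ELSE → other
loan_id=94: status='default' → inner[rate_bp < 1910] → T12
loan_id=95: status='current' → outer ELSE → other
loan_id=96: status='current' → outer ELSE → other
loan_id=97: status='grace' → inner[balance < 66345] → T4
loan_id=98: status='grace' → inner[balance < 66345] → T4
loan_id=99: status='default' → inner[ELSE] → T7
loan_id=100: status='paid' → outer ELSE → other

other, other, other, other, T12, other, other, T4, T4, T7, other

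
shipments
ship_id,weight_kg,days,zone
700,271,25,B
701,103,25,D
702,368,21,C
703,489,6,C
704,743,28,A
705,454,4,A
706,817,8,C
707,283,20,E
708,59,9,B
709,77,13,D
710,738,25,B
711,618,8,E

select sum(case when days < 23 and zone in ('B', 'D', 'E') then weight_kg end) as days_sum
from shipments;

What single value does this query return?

ship_id=700: ✗
ship_id=701: ✗
ship_id=702: ✗
ship_id=703: ✗
ship_id=704: ✗
ship_id=705: ✗
ship_id=706: ✗
ship_id=707: ✓ → 283
ship_id=708: ✓ → 59
ship_id=709: ✓ → 77
ship_id=710: ✗
ship_id=711: ✓ → 618
days_sum = 283 + 59 + 77 + 618 = 1037

1037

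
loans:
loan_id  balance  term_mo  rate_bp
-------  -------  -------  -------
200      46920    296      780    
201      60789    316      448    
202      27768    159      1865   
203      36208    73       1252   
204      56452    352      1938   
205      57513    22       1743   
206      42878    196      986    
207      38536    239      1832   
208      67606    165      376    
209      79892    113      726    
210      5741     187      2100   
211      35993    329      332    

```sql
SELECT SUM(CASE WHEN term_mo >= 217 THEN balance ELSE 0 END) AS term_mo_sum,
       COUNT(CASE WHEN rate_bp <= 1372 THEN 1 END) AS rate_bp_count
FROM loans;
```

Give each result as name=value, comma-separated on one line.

[term_mo_sum: term_mo >= 217]
loan_id=200: ✓ → 46920
loan_id=201: ✓ → 60789
loan_id=202: ✗
loan_id=203: ✗
loan_id=204: ✓ → 56452
loan_id=205: ✗
loan_id=206: ✗
loan_id=207: ✓ → 38536
loan_id=208: ✗
loan_id=209: ✗
loan_id=210: ✗
loan_id=211: ✓ → 35993
term_mo_sum = 46920 + 60789 + 56452 + 38536 + 35993 = 238690
—
[rate_bp_count: rate_bp <= 1372]
loan_id=200: ✓ → 1
loan_id=201: ✓ → 1
loan_id=202: ✗
loan_id=203: ✓ → 1
loan_id=204: ✗
loan_id=205: ✗
loan_id=206: ✓ → 1
loan_id=207: ✗
loan_id=208: ✓ → 1
loan_id=209: ✓ → 1
loan_id=210: ✗
loan_id=211: ✓ → 1
rate_bp_count = COUNT(1, 1, 1, 1, 1, 1, 1) = 7

term_mo_sum=238690, rate_bp_count=7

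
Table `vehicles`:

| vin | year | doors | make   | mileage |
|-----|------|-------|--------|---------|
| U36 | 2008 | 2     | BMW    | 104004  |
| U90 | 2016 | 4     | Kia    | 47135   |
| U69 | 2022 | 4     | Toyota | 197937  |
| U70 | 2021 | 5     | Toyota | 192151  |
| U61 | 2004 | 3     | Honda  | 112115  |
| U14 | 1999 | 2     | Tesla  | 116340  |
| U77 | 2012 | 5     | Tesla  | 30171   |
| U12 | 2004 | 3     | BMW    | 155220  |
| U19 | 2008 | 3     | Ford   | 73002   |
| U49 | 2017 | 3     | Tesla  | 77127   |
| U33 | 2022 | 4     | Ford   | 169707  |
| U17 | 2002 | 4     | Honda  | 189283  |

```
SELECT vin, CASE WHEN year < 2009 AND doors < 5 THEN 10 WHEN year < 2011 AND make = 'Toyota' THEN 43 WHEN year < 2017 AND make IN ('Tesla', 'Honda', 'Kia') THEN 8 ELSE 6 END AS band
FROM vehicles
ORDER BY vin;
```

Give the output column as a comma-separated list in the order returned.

vin=U12: year < 2009 AND doors < 5 → 10
vin=U14: year < 2009 AND doors < 5 → 10
vin=U17: year < 2009 AND doors < 5 → 10
vin=U19: year < 2009 AND doors < 5 → 10
vin=U33: ELSE → 6
vin=U36: year < 2009 AND doors < 5 → 10
vin=U49: ELSE → 6
vin=U61: year < 2009 AND doors < 5 → 10
vin=U69: ELSE → 6
vin=U70: ELSE → 6
vin=U77: year < 2017 AND make IN ('Tesla', 'Honda', 'Kia') → 8
vin=U90: year < 2017 AND make IN ('Tesla', 'Honda', 'Kia') → 8

10, 10, 10, 10, 6, 10, 6, 10, 6, 6, 8, 8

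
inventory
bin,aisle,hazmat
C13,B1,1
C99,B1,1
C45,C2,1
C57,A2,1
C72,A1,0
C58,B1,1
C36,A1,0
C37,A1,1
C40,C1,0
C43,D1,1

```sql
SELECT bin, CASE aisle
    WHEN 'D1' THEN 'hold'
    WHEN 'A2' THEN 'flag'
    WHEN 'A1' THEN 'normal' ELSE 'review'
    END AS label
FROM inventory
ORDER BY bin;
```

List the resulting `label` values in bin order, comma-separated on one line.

bin=C13: ELSE → review
bin=C36: aisle='A1' → normal
bin=C37: aisle='A1' → normal
bin=C40: ELSE → review
bin=C43: aisle='D1' → hold
bin=C45: ELSE → review
bin=C57: aisle='A2' → flag
bin=C58: ELSE → review
bin=C72: aisle='A1' → normal
bin=C99: ELSE → review

review, normal, normal, review, hold, review, flag, review, normal, review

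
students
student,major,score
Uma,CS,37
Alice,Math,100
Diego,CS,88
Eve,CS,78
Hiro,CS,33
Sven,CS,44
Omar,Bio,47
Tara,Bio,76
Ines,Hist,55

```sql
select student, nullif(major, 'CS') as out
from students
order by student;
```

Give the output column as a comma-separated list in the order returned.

Math, NULL, NULL, NULL, Hist, Bio, NULL, Bio, NULL

student=Alice: major=Math vs CS: differ → Math
student=Diego: major=CS vs CS: equal → NULL
student=Eve: major=CS vs CS: equal → NULL
student=Hiro: major=CS vs CS: equal → NULL
student=Ines: major=Hist vs CS: differ → Hist
student=Omar: major=Bio vs CS: differ → Bio
student=Sven: major=CS vs CS: equal → NULL
student=Tara: major=Bio vs CS: differ → Bio
student=Uma: major=CS vs CS: equal → NULL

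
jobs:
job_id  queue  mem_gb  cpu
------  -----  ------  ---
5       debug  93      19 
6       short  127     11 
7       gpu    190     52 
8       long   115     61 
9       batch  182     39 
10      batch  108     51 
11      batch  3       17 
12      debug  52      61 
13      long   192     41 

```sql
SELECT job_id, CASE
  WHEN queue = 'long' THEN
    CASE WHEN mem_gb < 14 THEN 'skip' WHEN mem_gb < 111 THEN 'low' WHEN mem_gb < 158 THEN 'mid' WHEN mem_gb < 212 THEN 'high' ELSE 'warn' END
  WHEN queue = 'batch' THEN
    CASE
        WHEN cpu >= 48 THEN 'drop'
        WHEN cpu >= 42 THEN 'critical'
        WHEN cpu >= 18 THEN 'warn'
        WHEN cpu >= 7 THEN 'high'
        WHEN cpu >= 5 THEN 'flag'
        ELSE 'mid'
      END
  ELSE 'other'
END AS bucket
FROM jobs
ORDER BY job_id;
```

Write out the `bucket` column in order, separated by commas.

job_id=5: queue='debug' → outer ELSE → other
job_id=6: queue='short' → outer ELSE → other
job_id=7: queue='gpu' → outer ELSE → other
job_id=8: queue='long' → inner[mem_gb < 158] → mid
job_id=9: queue='batch' → inner[cpu >= 18] → warn
job_id=10: queue='batch' → inner[cpu >= 48] → drop
job_id=11: queue='batch' → inner[cpu >= 7] → high
job_id=12: queue='debug' → outer ELSE → other
job_id=13: queue='long' → inner[mem_gb < 212] → high

other, other, other, mid, warn, drop, high, other, high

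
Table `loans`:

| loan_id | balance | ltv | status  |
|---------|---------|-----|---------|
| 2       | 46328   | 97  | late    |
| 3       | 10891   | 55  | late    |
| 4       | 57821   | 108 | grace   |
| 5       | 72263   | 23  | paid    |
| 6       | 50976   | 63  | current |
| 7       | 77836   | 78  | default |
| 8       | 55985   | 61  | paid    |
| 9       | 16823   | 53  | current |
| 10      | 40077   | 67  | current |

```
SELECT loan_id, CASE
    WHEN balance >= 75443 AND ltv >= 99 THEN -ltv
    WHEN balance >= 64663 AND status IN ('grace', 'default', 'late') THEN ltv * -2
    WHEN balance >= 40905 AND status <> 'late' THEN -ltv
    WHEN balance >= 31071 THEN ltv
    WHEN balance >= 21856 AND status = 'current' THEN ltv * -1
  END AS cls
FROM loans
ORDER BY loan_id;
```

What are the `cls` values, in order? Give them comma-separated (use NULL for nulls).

97, NULL, -108, -23, -63, -156, -61, NULL, 67

loan_id=2: balance >= 31071 → 97
loan_id=3: (no match → NULL) → NULL
loan_id=4: balance >= 40905 AND status <> 'late' → -108
loan_id=5: balance >= 40905 AND status <> 'late' → -23
loan_id=6: balance >= 40905 AND status <> 'late' → -63
loan_id=7: balance >= 64663 AND status IN ('grace', 'default', 'late') → -156
loan_id=8: balance >= 40905 AND status <> 'late' → -61
loan_id=9: (no match → NULL) → NULL
loan_id=10: balance >= 31071 → 67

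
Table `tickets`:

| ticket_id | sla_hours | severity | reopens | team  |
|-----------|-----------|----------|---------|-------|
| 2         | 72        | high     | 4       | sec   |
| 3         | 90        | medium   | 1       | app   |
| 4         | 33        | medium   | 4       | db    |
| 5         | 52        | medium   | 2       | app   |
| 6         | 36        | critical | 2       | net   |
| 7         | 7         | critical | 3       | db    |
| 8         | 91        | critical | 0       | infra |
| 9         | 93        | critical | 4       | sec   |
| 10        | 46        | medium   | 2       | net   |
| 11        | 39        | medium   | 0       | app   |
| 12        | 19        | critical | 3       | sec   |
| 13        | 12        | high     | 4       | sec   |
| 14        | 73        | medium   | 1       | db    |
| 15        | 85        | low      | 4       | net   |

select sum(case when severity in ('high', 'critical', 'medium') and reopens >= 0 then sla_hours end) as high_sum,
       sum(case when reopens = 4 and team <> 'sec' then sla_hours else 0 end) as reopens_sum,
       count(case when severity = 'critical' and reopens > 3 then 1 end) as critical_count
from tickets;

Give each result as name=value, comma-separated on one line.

[high_sum: severity in ('high', 'critical', 'medium') and reopens >= 0]
ticket_id=2: ✓ → 72
ticket_id=3: ✓ → 90
ticket_id=4: ✓ → 33
ticket_id=5: ✓ → 52
ticket_id=6: ✓ → 36
ticket_id=7: ✓ → 7
ticket_id=8: ✓ → 91
ticket_id=9: ✓ → 93
ticket_id=10: ✓ → 46
ticket_id=11: ✓ → 39
ticket_id=12: ✓ → 19
ticket_id=13: ✓ → 12
ticket_id=14: ✓ → 73
ticket_id=15: ✗
high_sum = 72 + 90 + 33 + 52 + 36 + 7 + 91 + 93 + 46 + 39 + 19 + 12 + 73 = 663
—
[reopens_sum: reopens = 4 and team <> 'sec']
ticket_id=2: ✗
ticket_id=3: ✗
ticket_id=4: ✓ → 33
ticket_id=5: ✗
ticket_id=6: ✗
ticket_id=7: ✗
ticket_id=8: ✗
ticket_id=9: ✗
ticket_id=10: ✗
ticket_id=11: ✗
ticket_id=12: ✗
ticket_id=13: ✗
ticket_id=14: ✗
ticket_id=15: ✓ → 85
reopens_sum = 33 + 85 = 118
—
[critical_count: severity = 'critical' and reopens > 3]
ticket_id=2: ✗
ticket_id=3: ✗
ticket_id=4: ✗
ticket_id=5: ✗
ticket_id=6: ✗
ticket_id=7: ✗
ticket_id=8: ✗
ticket_id=9: ✓ → 1
ticket_id=10: ✗
ticket_id=11: ✗
ticket_id=12: ✗
ticket_id=13: ✗
ticket_id=14: ✗
ticket_id=15: ✗
critical_count = COUNT(1) = 1

high_sum=663, reopens_sum=118, critical_count=1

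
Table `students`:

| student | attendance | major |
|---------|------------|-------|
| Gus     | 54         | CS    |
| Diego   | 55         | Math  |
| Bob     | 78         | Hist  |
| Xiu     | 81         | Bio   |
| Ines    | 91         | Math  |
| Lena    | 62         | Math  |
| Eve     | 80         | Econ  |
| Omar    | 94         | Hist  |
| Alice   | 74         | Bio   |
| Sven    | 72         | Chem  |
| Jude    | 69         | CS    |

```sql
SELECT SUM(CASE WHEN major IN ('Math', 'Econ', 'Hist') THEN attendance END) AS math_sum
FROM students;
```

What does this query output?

student=Gus: ✗
student=Diego: ✓ → 55
student=Bob: ✓ → 78
student=Xiu: ✗
student=Ines: ✓ → 91
student=Lena: ✓ → 62
student=Eve: ✓ → 80
student=Omar: ✓ → 94
student=Alice: ✗
student=Sven: ✗
student=Jude: ✗
math_sum = 55 + 78 + 91 + 62 + 80 + 94 = 460

460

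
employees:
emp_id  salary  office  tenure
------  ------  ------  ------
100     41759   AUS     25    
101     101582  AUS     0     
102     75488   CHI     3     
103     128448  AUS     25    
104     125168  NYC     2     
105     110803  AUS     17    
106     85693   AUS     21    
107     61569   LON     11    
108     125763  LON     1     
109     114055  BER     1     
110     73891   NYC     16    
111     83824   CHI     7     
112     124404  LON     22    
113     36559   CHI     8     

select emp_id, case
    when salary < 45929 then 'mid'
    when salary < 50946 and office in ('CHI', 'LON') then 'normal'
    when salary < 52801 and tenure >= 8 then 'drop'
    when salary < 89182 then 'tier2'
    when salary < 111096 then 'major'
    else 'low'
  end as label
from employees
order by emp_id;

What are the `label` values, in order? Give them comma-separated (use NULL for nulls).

mid, major, tier2, low, low, major, tier2, tier2, low, low, tier2, tier2, low, mid

emp_id=100: salary < 45929 → mid
emp_id=101: salary < 111096 → major
emp_id=102: salary < 89182 → tier2
emp_id=103: ELSE → low
emp_id=104: ELSE → low
emp_id=105: salary < 111096 → major
emp_id=106: salary < 89182 → tier2
emp_id=107: salary < 89182 → tier2
emp_id=108: ELSE → low
emp_id=109: ELSE → low
emp_id=110: salary < 89182 → tier2
emp_id=111: salary < 89182 → tier2
emp_id=112: ELSE → low
emp_id=113: salary < 45929 → mid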